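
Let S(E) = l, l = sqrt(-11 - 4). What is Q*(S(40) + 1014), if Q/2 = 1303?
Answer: 2642484 + 2606*I*sqrt(15) ≈ 2.6425e+6 + 10093.0*I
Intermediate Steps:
l = I*sqrt(15) (l = sqrt(-15) = I*sqrt(15) ≈ 3.873*I)
Q = 2606 (Q = 2*1303 = 2606)
S(E) = I*sqrt(15)
Q*(S(40) + 1014) = 2606*(I*sqrt(15) + 1014) = 2606*(1014 + I*sqrt(15)) = 2642484 + 2606*I*sqrt(15)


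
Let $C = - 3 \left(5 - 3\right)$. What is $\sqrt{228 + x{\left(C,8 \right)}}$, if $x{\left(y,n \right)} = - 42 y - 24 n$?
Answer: $12 \sqrt{2} \approx 16.971$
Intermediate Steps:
$C = -6$ ($C = \left(-3\right) 2 = -6$)
$\sqrt{228 + x{\left(C,8 \right)}} = \sqrt{228 - -60} = \sqrt{228 + \left(252 - 192\right)} = \sqrt{228 + 60} = \sqrt{288} = 12 \sqrt{2}$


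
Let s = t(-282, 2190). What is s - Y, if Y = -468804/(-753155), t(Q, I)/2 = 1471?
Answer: 2215313206/753155 ≈ 2941.4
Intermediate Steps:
t(Q, I) = 2942 (t(Q, I) = 2*1471 = 2942)
Y = 468804/753155 (Y = -468804*(-1/753155) = 468804/753155 ≈ 0.62245)
s = 2942
s - Y = 2942 - 1*468804/753155 = 2942 - 468804/753155 = 2215313206/753155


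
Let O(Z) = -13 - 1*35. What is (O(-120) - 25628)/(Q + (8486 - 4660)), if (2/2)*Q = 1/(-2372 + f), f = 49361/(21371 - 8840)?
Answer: -108844859228/16219052245 ≈ -6.7109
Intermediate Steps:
O(Z) = -48 (O(Z) = -13 - 35 = -48)
f = 49361/12531 ≈ 3.9391
Q = -12531/29674171 (Q = 1/(-2372 + 49361/12531) = 1/(-29674171/12531) = -12531/29674171 ≈ -0.00042229)
(O(-120) - 25628)/(Q + (8486 - 4660)) = (-48 - 25628)/(-12531/29674171 + (8486 - 4660)) = -25676/(-12531/29674171 + 3826) = -25676/113533365715/29674171 = -25676*29674171/113533365715 = -108844859228/16219052245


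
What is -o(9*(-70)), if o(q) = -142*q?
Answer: -89460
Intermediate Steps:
-o(9*(-70)) = -(-142)*9*(-70) = -(-142)*(-630) = -1*89460 = -89460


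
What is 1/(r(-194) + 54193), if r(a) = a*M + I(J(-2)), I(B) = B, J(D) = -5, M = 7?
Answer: 1/52830 ≈ 1.8929e-5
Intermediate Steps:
r(a) = -5 + 7*a (r(a) = a*7 - 5 = 7*a - 5 = -5 + 7*a)
1/(r(-194) + 54193) = 1/((-5 + 7*(-194)) + 54193) = 1/((-5 - 1358) + 54193) = 1/(-1363 + 54193) = 1/52830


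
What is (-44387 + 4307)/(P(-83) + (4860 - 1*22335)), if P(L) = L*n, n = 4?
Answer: 40080/17807 ≈ 2.2508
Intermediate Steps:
P(L) = 4*L (P(L) = L*4 = 4*L)
(-44387 + 4307)/(P(-83) + (4860 - 1*22335)) = (-44387 + 4307)/(4*(-83) + (4860 - 1*22335)) = -40080/(-332 + (4860 - 22335)) = -40080/(-332 - 17475) = -40080/(-17807) = -40080*(-1/17807) = 40080/17807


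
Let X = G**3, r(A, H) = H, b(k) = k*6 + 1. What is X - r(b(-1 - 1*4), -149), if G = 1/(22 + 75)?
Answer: 135988278/912673 ≈ 149.00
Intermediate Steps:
G = 1/97 ≈ 0.010309
b(k) = 1 + 6*k (b(k) = 6*k + 1 = 1 + 6*k)
X = 1/912673 (X = (1/97)**3 = 1/912673 ≈ 1.0957e-6)
X - r(b(-1 - 1*4), -149) = 1/912673 - 1*(-149) = 1/912673 + 149 = 135988278/912673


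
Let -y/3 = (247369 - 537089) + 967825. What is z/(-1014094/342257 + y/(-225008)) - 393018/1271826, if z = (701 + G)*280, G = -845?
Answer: -658214584998913075429/99219234375736113 ≈ -6633.9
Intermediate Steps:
y = -2034315 (y = -3*((247369 - 537089) + 967825) = -3*(-289720 + 967825) = -3*678105 = -2034315)
z = -40320 (z = (701 - 845)*280 = -144*280 = -40320)
z/(-1014094/342257 + y/(-225008)) - 393018/1271826 = -40320/(-1014094/342257 - 2034315/(-225008)) - 393018/1271826 = -40320/(-1014094*1/342257 - 2034315*(-1/225008)) - 393018*1/1271826 = -40320/(-1014094/342257 + 2034315/225008) - 65503/211971 = -40320/468079286203/77010563056 - 65503/211971 = -40320*77010563056/468079286203 - 65503/211971 = -3105065902417920/468079286203 - 65503/211971 = -658214584998913075429/99219234375736113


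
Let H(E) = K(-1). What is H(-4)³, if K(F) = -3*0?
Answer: 0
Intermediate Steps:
K(F) = 0
H(E) = 0
H(-4)³ = 0³ = 0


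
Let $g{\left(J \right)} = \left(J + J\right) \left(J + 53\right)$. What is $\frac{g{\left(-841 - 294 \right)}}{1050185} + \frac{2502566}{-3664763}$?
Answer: $\frac{1274602744022}{769735826231} \approx 1.6559$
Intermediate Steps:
$g{\left(J \right)} = 2 J \left(53 + J\right)$
$\frac{g{\left(-841 - 294 \right)}}{1050185} + \frac{2502566}{-3664763} = \frac{2 \left(-841 - 294\right) \left(53 - 1135\right)}{1050185} + \frac{2502566}{-3664763} = 2 \left(-1135\right) \left(53 - 1135\right) \frac{1}{1050185} + 2502566 \left(- \frac{1}{3664763}\right) = 2 \left(-1135\right) \left(-1082\right) \frac{1}{1050185} - \frac{2502566}{3664763} = 2456140 \cdot \frac{1}{1050185} - \frac{2502566}{3664763} = \frac{491228}{210037} - \frac{2502566}{3664763} = \frac{1274602744022}{769735826231}$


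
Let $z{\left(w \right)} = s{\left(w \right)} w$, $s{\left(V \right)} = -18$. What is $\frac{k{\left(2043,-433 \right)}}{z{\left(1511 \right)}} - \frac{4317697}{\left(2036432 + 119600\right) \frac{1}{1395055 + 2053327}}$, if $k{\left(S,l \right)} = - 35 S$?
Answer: $- \frac{11248687057161337}{1628882176} \approx -6.9058 \cdot 10^{6}$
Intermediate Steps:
$z{\left(w \right)} = - 18 w$
$\frac{k{\left(2043,-433 \right)}}{z{\left(1511 \right)}} - \frac{4317697}{\left(2036432 + 119600\right) \frac{1}{1395055 + 2053327}} = \frac{\left(-35\right) 2043}{\left(-18\right) 1511} - \frac{4317697}{\left(2036432 + 119600\right) \frac{1}{1395055 + 2053327}} = - \frac{71505}{-27198} - \frac{4317697}{2156032 \cdot \frac{1}{3448382}} = \left(-71505\right) \left(- \frac{1}{27198}\right) - \frac{4317697}{2156032 \cdot \frac{1}{3448382}} = \frac{7945}{3022} - \frac{4317697}{\frac{1078016}{1724191}} = \frac{7945}{3022} - \frac{7444534308127}{1078016} = - \frac{11248687057161337}{1628882176}$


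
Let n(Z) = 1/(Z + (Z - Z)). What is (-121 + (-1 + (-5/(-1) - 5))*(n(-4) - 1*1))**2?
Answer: 229441/16 ≈ 14340.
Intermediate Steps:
n(Z) = 1/Z (n(Z) = 1/(Z + 0) = 1/Z)
(-121 + (-1 + (-5/(-1) - 5))*(n(-4) - 1*1))**2 = (-121 + (-1 + (-5/(-1) - 5))*(1/(-4) - 1*1))**2 = (-121 + (-1 + (-5*(-1) - 5))*(-1/4 - 1))**2 = (-121 + (-1 + (5 - 5))*(-5/4))**2 = (-121 + (-1 + 0)*(-5/4))**2 = (-121 - 1*(-5/4))**2 = (-121 + 5/4)**2 = (-479/4)**2 = 229441/16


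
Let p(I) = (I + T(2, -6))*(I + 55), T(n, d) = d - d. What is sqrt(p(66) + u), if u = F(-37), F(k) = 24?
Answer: 3*sqrt(890) ≈ 89.499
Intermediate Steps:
T(n, d) = 0
u = 24
p(I) = I*(55 + I) (p(I) = (I + 0)*(I + 55) = I*(55 + I))
sqrt(p(66) + u) = sqrt(66*(55 + 66) + 24) = sqrt(66*121 + 24) = sqrt(7986 + 24) = sqrt(8010) = 3*sqrt(890)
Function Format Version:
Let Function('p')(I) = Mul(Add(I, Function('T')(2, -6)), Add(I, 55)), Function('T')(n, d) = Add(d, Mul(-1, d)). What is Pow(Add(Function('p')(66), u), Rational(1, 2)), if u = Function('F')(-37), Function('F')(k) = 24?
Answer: Mul(3, Pow(890, Rational(1, 2))) ≈ 89.499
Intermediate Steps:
Function('T')(n, d) = 0
u = 24
Function('p')(I) = Mul(I, Add(55, I)) (Function('p')(I) = Mul(Add(I, 0), Add(I, 55)) = Mul(I, Add(55, I)))
Pow(Add(Function('p')(66), u), Rational(1, 2)) = Pow(Add(Mul(66, Add(55, 66)), 24), Rational(1, 2)) = Pow(Add(Mul(66, 121), 24), Rational(1, 2)) = Pow(Add(7986, 24), Rational(1, 2)) = Pow(8010, Rational(1, 2)) = Mul(3, Pow(890, Rational(1, 2)))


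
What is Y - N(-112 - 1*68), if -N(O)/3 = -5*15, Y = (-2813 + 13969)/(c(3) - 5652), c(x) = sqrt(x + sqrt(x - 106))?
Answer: -225 - 11156/(5652 - sqrt(3 + I*sqrt(103))) ≈ -226.97 - 0.00068063*I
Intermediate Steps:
c(x) = sqrt(x + sqrt(-106 + x))
Y = 11156/(-5652 + sqrt(3 + I*sqrt(103))) (Y = (-2813 + 13969)/(sqrt(3 + sqrt(-106 + 3)) - 5652) = 11156/(sqrt(3 + sqrt(-103)) - 5652) = 11156/(sqrt(3 + I*sqrt(103)) - 5652) = 11156/(-5652 + sqrt(3 + I*sqrt(103))) ≈ -1.9747 - 0.00068063*I)
N(O) = 225 (N(O) = -(-15)*15 = -3*(-75) = 225)
Y - N(-112 - 1*68) = -11156/(5652 - sqrt(3 + I*sqrt(103))) - 1*225 = -11156/(5652 - sqrt(3 + I*sqrt(103))) - 225 = -225 - 11156/(5652 - sqrt(3 + I*sqrt(103)))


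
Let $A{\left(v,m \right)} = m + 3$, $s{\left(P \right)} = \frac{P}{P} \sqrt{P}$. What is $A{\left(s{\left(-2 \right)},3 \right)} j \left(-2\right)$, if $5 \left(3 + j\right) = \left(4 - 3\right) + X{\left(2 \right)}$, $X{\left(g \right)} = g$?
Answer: $\frac{144}{5} \approx 28.8$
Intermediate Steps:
$s{\left(P \right)} = \sqrt{P}$ ($s{\left(P \right)} = 1 \sqrt{P} = \sqrt{P}$)
$A{\left(v,m \right)} = 3 + m$
$j = - \frac{12}{5}$ ($j = -3 + \frac{\left(4 - 3\right) + 2}{5} = -3 + \frac{1 + 2}{5} = -3 + \frac{1}{5} \cdot 3 = -3 + \frac{3}{5} = - \frac{12}{5} \approx -2.4$)
$A{\left(s{\left(-2 \right)},3 \right)} j \left(-2\right) = \left(3 + 3\right) \left(- \frac{12}{5}\right) \left(-2\right) = 6 \left(- \frac{12}{5}\right) \left(-2\right) = \left(- \frac{72}{5}\right) \left(-2\right) = \frac{144}{5}$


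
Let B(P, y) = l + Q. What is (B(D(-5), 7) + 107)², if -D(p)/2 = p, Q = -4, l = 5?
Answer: 11664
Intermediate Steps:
D(p) = -2*p
B(P, y) = 1 (B(P, y) = 5 - 4 = 1)
(B(D(-5), 7) + 107)² = (1 + 107)² = 108² = 11664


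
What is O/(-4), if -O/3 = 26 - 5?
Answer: 63/4 ≈ 15.750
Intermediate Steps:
O = -63 (O = -3*(26 - 5) = -3*21 = -63)
O/(-4) = -63/(-4) = -63*(-1/4) = 63/4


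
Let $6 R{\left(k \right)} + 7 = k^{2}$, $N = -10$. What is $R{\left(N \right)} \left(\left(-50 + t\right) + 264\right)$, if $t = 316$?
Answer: $8215$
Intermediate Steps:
$R{\left(k \right)} = - \frac{7}{6} + \frac{k^{2}}{6}$
$R{\left(N \right)} \left(\left(-50 + t\right) + 264\right) = \left(- \frac{7}{6} + \frac{\left(-10\right)^{2}}{6}\right) \left(\left(-50 + 316\right) + 264\right) = \left(- \frac{7}{6} + \frac{1}{6} \cdot 100\right) \left(266 + 264\right) = \left(- \frac{7}{6} + \frac{50}{3}\right) 530 = \frac{31}{2} \cdot 530 = 8215$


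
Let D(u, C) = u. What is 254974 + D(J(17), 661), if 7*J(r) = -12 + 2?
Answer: 1784808/7 ≈ 2.5497e+5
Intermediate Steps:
J(r) = -10/7 (J(r) = (-12 + 2)/7 = (⅐)*(-10) = -10/7)
254974 + D(J(17), 661) = 254974 - 10/7 = 1784808/7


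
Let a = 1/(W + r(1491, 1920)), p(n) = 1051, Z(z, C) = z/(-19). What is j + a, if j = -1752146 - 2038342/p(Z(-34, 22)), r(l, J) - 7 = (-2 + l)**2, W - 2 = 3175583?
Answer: -9941702551615793/5667741363 ≈ -1.7541e+6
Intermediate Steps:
W = 3175585 (W = 2 + 3175583 = 3175585)
Z(z, C) = -z/19 (Z(z, C) = z*(-1/19) = -z/19)
r(l, J) = 7 + (-2 + l)**2
a = 1/5392713 (a = 1/(3175585 + (7 + (-2 + 1491)**2)) = 1/(3175585 + (7 + 1489**2)) = 1/(3175585 + (7 + 2217121)) = 1/(3175585 + 2217128) = 1/5392713 ≈ 1.8544e-7)
j = -1843543788/1051 (j = -1752146 - 2038342/1051 = -1843543788/1051 ≈ -1.7541e+6)
j + a = -1843543788/1051 + 1/5392713 = -9941702551615793/5667741363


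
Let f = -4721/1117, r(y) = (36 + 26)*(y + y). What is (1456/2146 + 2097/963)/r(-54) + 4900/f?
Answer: -4207734778064305/3629384206776 ≈ -1159.4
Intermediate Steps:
r(y) = 124*y (r(y) = 62*(2*y) = 124*y)
f = -4721/1117 (f = -4721*1/1117 = -4721/1117 ≈ -4.2265)
(1456/2146 + 2097/963)/r(-54) + 4900/f = (1456/2146 + 2097/963)/((124*(-54))) + 4900/(-4721/1117) = (1456*(1/2146) + 2097*(1/963))/(-6696) + 4900*(-1117/4721) = (728/1073 + 233/107)*(-1/6696) - 5473300/4721 = (327905/114811)*(-1/6696) - 5473300/4721 = -327905/768774456 - 5473300/4721 = -4207734778064305/3629384206776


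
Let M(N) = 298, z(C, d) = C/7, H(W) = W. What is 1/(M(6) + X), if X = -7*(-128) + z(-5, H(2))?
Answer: 7/8353 ≈ 0.00083802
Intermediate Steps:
z(C, d) = C/7 (z(C, d) = C*(⅐) = C/7)
X = 6267/7 (X = -7*(-128) + (⅐)*(-5) = 896 - 5/7 = 6267/7 ≈ 895.29)
1/(M(6) + X) = 1/(298 + 6267/7) = 1/(8353/7) = 7/8353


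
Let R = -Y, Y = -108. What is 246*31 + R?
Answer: 7734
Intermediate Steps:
R = 108 (R = -1*(-108) = 108)
246*31 + R = 246*31 + 108 = 7626 + 108 = 7734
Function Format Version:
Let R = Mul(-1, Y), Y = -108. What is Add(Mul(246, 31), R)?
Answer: 7734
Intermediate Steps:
R = 108 (R = Mul(-1, -108) = 108)
Add(Mul(246, 31), R) = Add(Mul(246, 31), 108) = Add(7626, 108) = 7734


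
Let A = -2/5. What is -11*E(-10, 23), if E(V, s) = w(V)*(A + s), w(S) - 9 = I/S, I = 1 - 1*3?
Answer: -57178/25 ≈ -2287.1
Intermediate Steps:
A = -2/5 (A = -2*1/5 = -2/5 ≈ -0.40000)
I = -2 (I = 1 - 3 = -2)
w(S) = 9 - 2/S
E(V, s) = (9 - 2/V)*(-2/5 + s)
-11*E(-10, 23) = -11*(-2 + 5*23)*(-2 + 9*(-10))/(5*(-10)) = -11*(-1)*(-2 + 115)*(-2 - 90)/(5*10) = -11*(-1)*113*(-92)/(5*10) = -11*5198/25 = -57178/25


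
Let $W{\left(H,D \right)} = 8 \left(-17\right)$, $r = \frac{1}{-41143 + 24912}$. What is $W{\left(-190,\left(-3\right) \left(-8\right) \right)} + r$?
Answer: $- \frac{2207417}{16231} \approx -136.0$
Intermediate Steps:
$r = - \frac{1}{16231}$ ($r = \frac{1}{-16231} = - \frac{1}{16231} \approx -6.161 \cdot 10^{-5}$)
$W{\left(H,D \right)} = -136$
$W{\left(-190,\left(-3\right) \left(-8\right) \right)} + r = -136 - \frac{1}{16231} = - \frac{2207417}{16231}$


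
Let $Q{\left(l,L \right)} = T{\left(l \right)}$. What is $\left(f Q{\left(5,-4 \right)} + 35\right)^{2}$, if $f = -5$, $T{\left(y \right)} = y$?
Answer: $100$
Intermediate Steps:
$Q{\left(l,L \right)} = l$
$\left(f Q{\left(5,-4 \right)} + 35\right)^{2} = \left(\left(-5\right) 5 + 35\right)^{2} = \left(-25 + 35\right)^{2} = 10^{2} = 100$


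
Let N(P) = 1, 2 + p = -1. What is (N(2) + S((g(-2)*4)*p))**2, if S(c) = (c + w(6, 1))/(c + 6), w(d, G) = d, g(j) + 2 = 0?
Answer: 4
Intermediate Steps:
p = -3 (p = -2 - 1 = -3)
g(j) = -2 (g(j) = -2 + 0 = -2)
S(c) = 1 (S(c) = (c + 6)/(c + 6) = (6 + c)/(6 + c) = 1)
(N(2) + S((g(-2)*4)*p))**2 = (1 + 1)**2 = 2**2 = 4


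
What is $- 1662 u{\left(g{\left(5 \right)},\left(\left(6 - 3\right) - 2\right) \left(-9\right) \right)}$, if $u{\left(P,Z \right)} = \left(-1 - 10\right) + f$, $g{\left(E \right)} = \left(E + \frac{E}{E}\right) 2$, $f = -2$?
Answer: $21606$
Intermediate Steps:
$g{\left(E \right)} = 2 + 2 E$ ($g{\left(E \right)} = \left(E + 1\right) 2 = \left(1 + E\right) 2 = 2 + 2 E$)
$u{\left(P,Z \right)} = -13$ ($u{\left(P,Z \right)} = \left(-1 - 10\right) - 2 = -11 - 2 = -13$)
$- 1662 u{\left(g{\left(5 \right)},\left(\left(6 - 3\right) - 2\right) \left(-9\right) \right)} = \left(-1662\right) \left(-13\right) = 21606$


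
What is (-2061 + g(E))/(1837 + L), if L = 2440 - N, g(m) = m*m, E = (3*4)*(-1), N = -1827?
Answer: -1917/6104 ≈ -0.31406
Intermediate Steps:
E = -12 (E = 12*(-1) = -12)
g(m) = m**2
L = 4267 (L = 2440 - 1*(-1827) = 2440 + 1827 = 4267)
(-2061 + g(E))/(1837 + L) = (-2061 + (-12)**2)/(1837 + 4267) = (-2061 + 144)/6104 = -1917*1/6104 = -1917/6104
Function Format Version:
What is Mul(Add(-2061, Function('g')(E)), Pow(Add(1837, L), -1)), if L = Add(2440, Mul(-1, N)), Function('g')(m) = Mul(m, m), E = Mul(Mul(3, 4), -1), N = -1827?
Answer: Rational(-1917, 6104) ≈ -0.31406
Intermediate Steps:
E = -12 (E = Mul(12, -1) = -12)
Function('g')(m) = Pow(m, 2)
L = 4267 (L = Add(2440, Mul(-1, -1827)) = Add(2440, 1827) = 4267)
Mul(Add(-2061, Function('g')(E)), Pow(Add(1837, L), -1)) = Mul(Add(-2061, Pow(-12, 2)), Pow(Add(1837, 4267), -1)) = Mul(Add(-2061, 144), Pow(6104, -1)) = Mul(-1917, Rational(1, 6104)) = Rational(-1917, 6104)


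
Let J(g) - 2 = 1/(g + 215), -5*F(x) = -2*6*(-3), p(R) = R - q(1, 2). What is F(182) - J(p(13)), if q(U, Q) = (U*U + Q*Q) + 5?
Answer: -10033/1090 ≈ -9.2046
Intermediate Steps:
q(U, Q) = 5 + Q² + U² (q(U, Q) = (U² + Q²) + 5 = (Q² + U²) + 5 = 5 + Q² + U²)
p(R) = -10 + R (p(R) = R - (5 + 2² + 1²) = R - (5 + 4 + 1) = R - 1*10 = R - 10 = -10 + R)
F(x) = -36/5 (F(x) = -(-2*6)*(-3)/5 = -(-12)*(-3)/5 = -⅕*36 = -36/5)
J(g) = 2 + 1/(215 + g) (J(g) = 2 + 1/(g + 215) = 2 + 1/(215 + g))
F(182) - J(p(13)) = -36/5 - (431 + 2*(-10 + 13))/(215 + (-10 + 13)) = -36/5 - (431 + 2*3)/(215 + 3) = -36/5 - (431 + 6)/218 = -36/5 - 437/218 = -10033/1090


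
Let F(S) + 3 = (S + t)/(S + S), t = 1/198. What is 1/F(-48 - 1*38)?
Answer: -34056/85141 ≈ -0.40000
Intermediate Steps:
t = 1/198 ≈ 0.0050505
F(S) = -3 + (1/198 + S)/(2*S) (F(S) = -3 + (S + 1/198)/(S + S) = -3 + (1/198 + S)/((2*S)) = -3 + (1/198 + S)*(1/(2*S)) = -3 + (1/198 + S)/(2*S))
1/F(-48 - 1*38) = 1/((1 - 990*(-48 - 1*38))/(396*(-48 - 1*38))) = 1/((1 - 990*(-48 - 38))/(396*(-48 - 38))) = 1/((1/396)*(1 - 990*(-86))/(-86)) = 1/((1/396)*(-1/86)*(1 + 85140)) = 1/((1/396)*(-1/86)*85141) = 1/(-85141/34056) = -34056/85141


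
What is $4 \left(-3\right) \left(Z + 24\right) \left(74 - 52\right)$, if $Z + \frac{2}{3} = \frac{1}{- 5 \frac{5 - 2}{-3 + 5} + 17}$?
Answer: $- \frac{117568}{19} \approx -6187.8$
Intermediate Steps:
$Z = - \frac{32}{57}$ ($Z = - \frac{2}{3} + \frac{1}{- 5 \frac{5 - 2}{-3 + 5} + 17} = - \frac{2}{3} + \frac{1}{- 5 \cdot \frac{3}{2} + 17} = - \frac{2}{3} + \frac{1}{- 5 \cdot 3 \cdot \frac{1}{2} + 17} = - \frac{2}{3} + \frac{1}{\left(-5\right) \frac{3}{2} + 17} = - \frac{2}{3} + \frac{1}{- \frac{15}{2} + 17} = - \frac{2}{3} + \frac{1}{\frac{19}{2}} = - \frac{2}{3} + \frac{2}{19} = - \frac{32}{57} \approx -0.5614$)
$4 \left(-3\right) \left(Z + 24\right) \left(74 - 52\right) = 4 \left(-3\right) \left(- \frac{32}{57} + 24\right) \left(74 - 52\right) = \left(-12\right) \frac{1336}{57} \left(74 - 52\right) = \left(- \frac{5344}{19}\right) 22 = - \frac{117568}{19}$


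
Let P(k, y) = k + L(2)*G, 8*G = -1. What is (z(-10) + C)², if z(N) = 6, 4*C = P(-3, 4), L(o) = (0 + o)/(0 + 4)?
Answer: 112225/4096 ≈ 27.399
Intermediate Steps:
G = -⅛ (G = (⅛)*(-1) = -⅛ ≈ -0.12500)
L(o) = o/4
P(k, y) = -1/16 + k (P(k, y) = k + ((¼)*2)*(-⅛) = k + (½)*(-⅛) = k - 1/16 = -1/16 + k)
C = -49/64 (C = (-1/16 - 3)/4 = (¼)*(-49/16) = -49/64 ≈ -0.76563)
(z(-10) + C)² = (6 - 49/64)² = (335/64)² = 112225/4096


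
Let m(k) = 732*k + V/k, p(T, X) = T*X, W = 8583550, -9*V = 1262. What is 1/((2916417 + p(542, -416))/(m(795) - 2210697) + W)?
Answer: 11653757597/100030591768017875 ≈ 1.1650e-7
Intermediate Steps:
V = -1262/9 (V = -⅑*1262 = -1262/9 ≈ -140.22)
m(k) = 732*k - 1262/(9*k)
1/((2916417 + p(542, -416))/(m(795) - 2210697) + W) = 1/((2916417 + 542*(-416))/((732*795 - 1262/9/795) - 2210697) + 8583550) = 1/((2916417 - 225472)/((581940 - 1262/9*1/795) - 2210697) + 8583550) = 1/(2690945/((581940 - 1262/7155) - 2210697) + 8583550) = 1/(2690945/(4163779438/7155 - 2210697) + 8583550) = 1/(2690945/(-11653757597/7155) + 8583550) = 1/(2690945*(-7155/11653757597) + 8583550) = 1/(-19253711475/11653757597 + 8583550) = 1/(100030591768017875/11653757597) = 11653757597/100030591768017875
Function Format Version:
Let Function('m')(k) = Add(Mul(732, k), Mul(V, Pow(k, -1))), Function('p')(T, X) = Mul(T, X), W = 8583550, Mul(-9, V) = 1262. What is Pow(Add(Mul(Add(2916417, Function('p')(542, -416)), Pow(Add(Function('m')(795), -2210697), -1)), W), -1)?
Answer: Rational(11653757597, 100030591768017875) ≈ 1.1650e-7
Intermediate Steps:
V = Rational(-1262, 9) (V = Mul(Rational(-1, 9), 1262) = Rational(-1262, 9) ≈ -140.22)
Function('m')(k) = Add(Mul(732, k), Mul(Rational(-1262, 9), Pow(k, -1)))
Pow(Add(Mul(Add(2916417, Function('p')(542, -416)), Pow(Add(Function('m')(795), -2210697), -1)), W), -1) = Pow(Add(Mul(Add(2916417, Mul(542, -416)), Pow(Add(Add(Mul(732, 795), Mul(Rational(-1262, 9), Pow(795, -1))), -2210697), -1)), 8583550), -1) = Pow(Add(Mul(Add(2916417, -225472), Pow(Add(Add(581940, Mul(Rational(-1262, 9), Rational(1, 795))), -2210697), -1)), 8583550), -1) = Pow(Add(Mul(2690945, Pow(Add(Add(581940, Rational(-1262, 7155)), -2210697), -1)), 8583550), -1) = Pow(Add(Mul(2690945, Pow(Add(Rational(4163779438, 7155), -2210697), -1)), 8583550), -1) = Pow(Add(Mul(2690945, Pow(Rational(-11653757597, 7155), -1)), 8583550), -1) = Pow(Add(Mul(2690945, Rational(-7155, 11653757597)), 8583550), -1) = Pow(Add(Rational(-19253711475, 11653757597), 8583550), -1) = Pow(Rational(100030591768017875, 11653757597), -1) = Rational(11653757597, 100030591768017875)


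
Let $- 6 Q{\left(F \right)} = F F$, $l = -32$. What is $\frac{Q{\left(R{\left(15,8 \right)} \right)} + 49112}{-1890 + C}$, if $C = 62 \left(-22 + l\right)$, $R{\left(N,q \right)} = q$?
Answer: $- \frac{73652}{7857} \approx -9.3741$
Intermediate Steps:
$Q{\left(F \right)} = - \frac{F^{2}}{6}$ ($Q{\left(F \right)} = - \frac{F F}{6} = - \frac{F^{2}}{6}$)
$C = -3348$ ($C = 62 \left(-22 - 32\right) = 62 \left(-54\right) = -3348$)
$\frac{Q{\left(R{\left(15,8 \right)} \right)} + 49112}{-1890 + C} = \frac{- \frac{8^{2}}{6} + 49112}{-1890 - 3348} = \frac{\left(- \frac{1}{6}\right) 64 + 49112}{-5238} = \left(- \frac{32}{3} + 49112\right) \left(- \frac{1}{5238}\right) = \frac{147304}{3} \left(- \frac{1}{5238}\right) = - \frac{73652}{7857}$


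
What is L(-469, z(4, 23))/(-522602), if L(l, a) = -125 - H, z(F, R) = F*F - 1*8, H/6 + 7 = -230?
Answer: -1297/522602 ≈ -0.0024818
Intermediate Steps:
H = -1422 (H = -42 + 6*(-230) = -42 - 1380 = -1422)
z(F, R) = -8 + F² (z(F, R) = F² - 8 = -8 + F²)
L(l, a) = 1297 (L(l, a) = -125 - 1*(-1422) = -125 + 1422 = 1297)
L(-469, z(4, 23))/(-522602) = 1297/(-522602) = 1297*(-1/522602) = -1297/522602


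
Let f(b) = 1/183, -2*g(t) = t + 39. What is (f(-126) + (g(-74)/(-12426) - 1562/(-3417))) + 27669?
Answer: 15925546752017/575564036 ≈ 27669.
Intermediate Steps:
g(t) = -39/2 - t/2 (g(t) = -(t + 39)/2 = -(39 + t)/2 = -39/2 - t/2)
f(b) = 1/183
(f(-126) + (g(-74)/(-12426) - 1562/(-3417))) + 27669 = (1/183 + ((-39/2 - 1/2*(-74))/(-12426) - 1562/(-3417))) + 27669 = (1/183 + ((-39/2 + 37)*(-1/12426) - 1562*(-1/3417))) + 27669 = (1/183 + ((35/2)*(-1/12426) + 1562/3417)) + 27669 = (1/183 + (-35/24852 + 1562/3417)) + 27669 = (1/183 + 12899743/28306428) + 27669 = 265439933/575564036 + 27669 = 15925546752017/575564036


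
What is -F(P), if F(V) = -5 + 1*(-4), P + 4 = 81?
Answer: 9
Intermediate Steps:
P = 77 (P = -4 + 81 = 77)
F(V) = -9 (F(V) = -5 - 4 = -9)
-F(P) = -1*(-9) = 9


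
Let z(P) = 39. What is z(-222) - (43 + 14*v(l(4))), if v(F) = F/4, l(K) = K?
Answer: -18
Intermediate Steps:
v(F) = F/4 (v(F) = F*(¼) = F/4)
z(-222) - (43 + 14*v(l(4))) = 39 - (43 + 14*((¼)*4)) = 39 - (43 + 14*1) = 39 - (43 + 14) = 39 - 1*57 = 39 - 57 = -18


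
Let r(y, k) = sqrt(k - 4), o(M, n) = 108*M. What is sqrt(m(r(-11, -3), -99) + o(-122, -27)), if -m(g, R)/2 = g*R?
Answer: 3*sqrt(-1464 + 22*I*sqrt(7)) ≈ 2.2814 + 114.81*I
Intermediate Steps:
r(y, k) = sqrt(-4 + k)
m(g, R) = -2*R*g (m(g, R) = -2*g*R = -2*R*g)
sqrt(m(r(-11, -3), -99) + o(-122, -27)) = sqrt(-2*(-99)*sqrt(-4 - 3) + 108*(-122)) = sqrt(-2*(-99)*sqrt(-7) - 13176) = sqrt(-2*(-99)*I*sqrt(7) - 13176) = sqrt(198*I*sqrt(7) - 13176) = sqrt(-13176 + 198*I*sqrt(7))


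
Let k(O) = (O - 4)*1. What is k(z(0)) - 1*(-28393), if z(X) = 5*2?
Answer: 28399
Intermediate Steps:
z(X) = 10
k(O) = -4 + O (k(O) = (-4 + O)*1 = -4 + O)
k(z(0)) - 1*(-28393) = (-4 + 10) - 1*(-28393) = 6 + 28393 = 28399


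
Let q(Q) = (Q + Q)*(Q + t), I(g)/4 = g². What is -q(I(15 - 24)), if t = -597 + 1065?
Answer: -513216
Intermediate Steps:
t = 468
I(g) = 4*g²
q(Q) = 2*Q*(468 + Q) (q(Q) = (Q + Q)*(Q + 468) = (2*Q)*(468 + Q) = 2*Q*(468 + Q))
-q(I(15 - 24)) = -2*4*(15 - 24)²*(468 + 4*(15 - 24)²) = -2*4*(-9)²*(468 + 4*(-9)²) = -2*4*81*(468 + 4*81) = -2*324*(468 + 324) = -2*324*792 = -1*513216 = -513216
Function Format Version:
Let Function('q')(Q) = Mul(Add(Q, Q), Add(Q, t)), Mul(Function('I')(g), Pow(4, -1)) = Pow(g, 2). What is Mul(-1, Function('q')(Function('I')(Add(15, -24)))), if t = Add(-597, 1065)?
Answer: -513216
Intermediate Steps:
t = 468
Function('I')(g) = Mul(4, Pow(g, 2))
Function('q')(Q) = Mul(2, Q, Add(468, Q)) (Function('q')(Q) = Mul(Add(Q, Q), Add(Q, 468)) = Mul(Mul(2, Q), Add(468, Q)) = Mul(2, Q, Add(468, Q)))
Mul(-1, Function('q')(Function('I')(Add(15, -24)))) = Mul(-1, Mul(2, Mul(4, Pow(Add(15, -24), 2)), Add(468, Mul(4, Pow(Add(15, -24), 2))))) = Mul(-1, Mul(2, Mul(4, Pow(-9, 2)), Add(468, Mul(4, Pow(-9, 2))))) = Mul(-1, Mul(2, Mul(4, 81), Add(468, Mul(4, 81)))) = Mul(-1, Mul(2, 324, Add(468, 324))) = Mul(-1, Mul(2, 324, 792)) = Mul(-1, 513216) = -513216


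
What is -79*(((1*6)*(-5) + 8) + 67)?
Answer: -3555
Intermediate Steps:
-79*(((1*6)*(-5) + 8) + 67) = -79*((6*(-5) + 8) + 67) = -79*((-30 + 8) + 67) = -79*(-22 + 67) = -79*45 = -3555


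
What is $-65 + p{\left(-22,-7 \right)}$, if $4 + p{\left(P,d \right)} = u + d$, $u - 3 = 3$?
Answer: $-70$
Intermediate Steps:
$u = 6$ ($u = 3 + 3 = 6$)
$p{\left(P,d \right)} = 2 + d$ ($p{\left(P,d \right)} = -4 + \left(6 + d\right) = 2 + d$)
$-65 + p{\left(-22,-7 \right)} = -65 + \left(2 - 7\right) = -65 - 5 = -70$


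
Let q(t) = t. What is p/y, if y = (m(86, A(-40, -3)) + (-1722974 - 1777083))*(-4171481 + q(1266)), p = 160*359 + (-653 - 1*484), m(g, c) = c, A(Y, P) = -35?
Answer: 56303/14596136159780 ≈ 3.8574e-9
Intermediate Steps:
p = 56303 (p = 57440 + (-653 - 484) = 57440 - 1137 = 56303)
y = 14596136159780 (y = (-35 + (-1722974 - 1777083))*(-4171481 + 1266) = (-35 - 3500057)*(-4170215) = -3500092*(-4170215) = 14596136159780)
p/y = 56303/14596136159780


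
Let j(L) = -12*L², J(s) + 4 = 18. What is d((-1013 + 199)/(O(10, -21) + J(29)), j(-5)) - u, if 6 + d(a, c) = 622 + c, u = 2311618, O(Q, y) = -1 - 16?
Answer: -2311302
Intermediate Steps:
O(Q, y) = -17
J(s) = 14 (J(s) = -4 + 18 = 14)
d(a, c) = 616 + c (d(a, c) = -6 + (622 + c) = 616 + c)
d((-1013 + 199)/(O(10, -21) + J(29)), j(-5)) - u = (616 - 12*(-5)²) - 1*2311618 = (616 - 12*25) - 2311618 = (616 - 300) - 2311618 = 316 - 2311618 = -2311302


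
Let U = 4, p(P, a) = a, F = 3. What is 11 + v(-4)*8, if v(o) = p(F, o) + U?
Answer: 11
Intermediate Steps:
v(o) = 4 + o (v(o) = o + 4 = 4 + o)
11 + v(-4)*8 = 11 + (4 - 4)*8 = 11 + 0*8 = 11 + 0 = 11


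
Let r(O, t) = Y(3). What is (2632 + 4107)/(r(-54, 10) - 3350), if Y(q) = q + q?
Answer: -6739/3344 ≈ -2.0153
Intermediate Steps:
Y(q) = 2*q
r(O, t) = 6 (r(O, t) = 2*3 = 6)
(2632 + 4107)/(r(-54, 10) - 3350) = (2632 + 4107)/(6 - 3350) = 6739/(-3344) = 6739*(-1/3344) = -6739/3344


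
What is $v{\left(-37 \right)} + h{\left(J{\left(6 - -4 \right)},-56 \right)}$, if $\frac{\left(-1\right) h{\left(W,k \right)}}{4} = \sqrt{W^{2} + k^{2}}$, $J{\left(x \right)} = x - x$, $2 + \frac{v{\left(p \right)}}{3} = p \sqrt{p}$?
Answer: $-230 - 111 i \sqrt{37} \approx -230.0 - 675.19 i$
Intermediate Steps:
$v{\left(p \right)} = -6 + 3 p^{\frac{3}{2}}$ ($v{\left(p \right)} = -6 + 3 p \sqrt{p} = -6 + 3 p^{\frac{3}{2}}$)
$J{\left(x \right)} = 0$
$h{\left(W,k \right)} = - 4 \sqrt{W^{2} + k^{2}}$
$v{\left(-37 \right)} + h{\left(J{\left(6 - -4 \right)},-56 \right)} = \left(-6 + 3 \left(-37\right)^{\frac{3}{2}}\right) - 4 \sqrt{0^{2} + \left(-56\right)^{2}} = \left(-6 + 3 \left(- 37 i \sqrt{37}\right)\right) - 4 \sqrt{0 + 3136} = \left(-6 - 111 i \sqrt{37}\right) - 4 \sqrt{3136} = \left(-6 - 111 i \sqrt{37}\right) - 224 = -230 - 111 i \sqrt{37}$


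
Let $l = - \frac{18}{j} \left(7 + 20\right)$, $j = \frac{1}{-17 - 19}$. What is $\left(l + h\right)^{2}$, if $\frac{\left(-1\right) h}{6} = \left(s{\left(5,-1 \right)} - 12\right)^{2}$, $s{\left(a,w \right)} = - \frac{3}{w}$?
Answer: $289340100$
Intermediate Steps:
$j = - \frac{1}{36}$ ($j = \frac{1}{-36} = - \frac{1}{36} \approx -0.027778$)
$l = 17496$ ($l = - \frac{18}{- \frac{1}{36}} \left(7 + 20\right) = \left(-18\right) \left(-36\right) 27 = 648 \cdot 27 = 17496$)
$h = -486$ ($h = - 6 \left(- \frac{3}{-1} - 12\right)^{2} = - 6 \left(\left(-3\right) \left(-1\right) - 12\right)^{2} = - 6 \left(3 - 12\right)^{2} = - 6 \left(-9\right)^{2} = \left(-6\right) 81 = -486$)
$\left(l + h\right)^{2} = \left(17496 - 486\right)^{2} = 17010^{2} = 289340100$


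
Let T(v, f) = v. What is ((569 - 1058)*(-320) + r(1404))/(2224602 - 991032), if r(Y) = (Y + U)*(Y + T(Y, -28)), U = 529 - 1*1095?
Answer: 418264/205595 ≈ 2.0344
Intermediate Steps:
U = -566 (U = 529 - 1095 = -566)
r(Y) = 2*Y*(-566 + Y) (r(Y) = (Y - 566)*(Y + Y) = (-566 + Y)*(2*Y) = 2*Y*(-566 + Y))
((569 - 1058)*(-320) + r(1404))/(2224602 - 991032) = ((569 - 1058)*(-320) + 2*1404*(-566 + 1404))/(2224602 - 991032) = (-489*(-320) + 2*1404*838)/1233570 = (156480 + 2353104)*(1/1233570) = 2509584*(1/1233570) = 418264/205595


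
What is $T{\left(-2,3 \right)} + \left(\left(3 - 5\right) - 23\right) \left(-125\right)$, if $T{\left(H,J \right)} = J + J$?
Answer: $3131$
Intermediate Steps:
$T{\left(H,J \right)} = 2 J$
$T{\left(-2,3 \right)} + \left(\left(3 - 5\right) - 23\right) \left(-125\right) = 2 \cdot 3 + \left(\left(3 - 5\right) - 23\right) \left(-125\right) = 6 + \left(-2 - 23\right) \left(-125\right) = 6 - -3125 = 6 + 3125 = 3131$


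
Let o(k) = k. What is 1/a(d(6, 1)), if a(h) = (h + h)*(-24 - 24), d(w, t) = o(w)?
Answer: -1/576 ≈ -0.0017361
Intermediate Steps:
d(w, t) = w
a(h) = -96*h (a(h) = (2*h)*(-48) = -96*h)
1/a(d(6, 1)) = 1/(-96*6) = 1/(-576) = -1/576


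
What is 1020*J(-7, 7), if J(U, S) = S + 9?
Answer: 16320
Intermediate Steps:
J(U, S) = 9 + S
1020*J(-7, 7) = 1020*(9 + 7) = 1020*16 = 16320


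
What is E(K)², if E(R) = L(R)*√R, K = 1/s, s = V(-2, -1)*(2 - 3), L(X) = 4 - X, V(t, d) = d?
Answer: 9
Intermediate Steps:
s = 1 (s = -(2 - 3) = -1*(-1) = 1)
K = 1 (K = 1/1 = 1)
E(R) = √R*(4 - R) (E(R) = (4 - R)*√R = √R*(4 - R))
E(K)² = (√1*(4 - 1*1))² = (1*(4 - 1))² = (1*3)² = 3² = 9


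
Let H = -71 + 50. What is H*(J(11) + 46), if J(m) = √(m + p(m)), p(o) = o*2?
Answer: -966 - 21*√33 ≈ -1086.6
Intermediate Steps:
p(o) = 2*o
H = -21
J(m) = √3*√m (J(m) = √(m + 2*m) = √(3*m) = √3*√m)
H*(J(11) + 46) = -21*(√3*√11 + 46) = -21*(√33 + 46) = -21*(46 + √33) = -966 - 21*√33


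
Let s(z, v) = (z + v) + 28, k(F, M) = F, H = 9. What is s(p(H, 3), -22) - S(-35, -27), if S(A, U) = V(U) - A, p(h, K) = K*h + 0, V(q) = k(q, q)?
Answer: 25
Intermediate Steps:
V(q) = q
p(h, K) = K*h
s(z, v) = 28 + v + z (s(z, v) = (v + z) + 28 = 28 + v + z)
S(A, U) = U - A
s(p(H, 3), -22) - S(-35, -27) = (28 - 22 + 3*9) - (-27 - 1*(-35)) = (28 - 22 + 27) - (-27 + 35) = 33 - 1*8 = 33 - 8 = 25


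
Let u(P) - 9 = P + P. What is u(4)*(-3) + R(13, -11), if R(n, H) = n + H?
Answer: -49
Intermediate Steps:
R(n, H) = H + n
u(P) = 9 + 2*P (u(P) = 9 + (P + P) = 9 + 2*P)
u(4)*(-3) + R(13, -11) = (9 + 2*4)*(-3) + (-11 + 13) = (9 + 8)*(-3) + 2 = 17*(-3) + 2 = -51 + 2 = -49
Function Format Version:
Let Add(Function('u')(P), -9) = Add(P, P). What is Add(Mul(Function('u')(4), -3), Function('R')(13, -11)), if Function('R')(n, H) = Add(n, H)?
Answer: -49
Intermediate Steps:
Function('R')(n, H) = Add(H, n)
Function('u')(P) = Add(9, Mul(2, P)) (Function('u')(P) = Add(9, Add(P, P)) = Add(9, Mul(2, P)))
Add(Mul(Function('u')(4), -3), Function('R')(13, -11)) = Add(Mul(Add(9, Mul(2, 4)), -3), Add(-11, 13)) = Add(Mul(Add(9, 8), -3), 2) = Add(Mul(17, -3), 2) = Add(-51, 2) = -49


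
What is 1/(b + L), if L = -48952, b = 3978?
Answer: -1/44974 ≈ -2.2235e-5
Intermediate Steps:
1/(b + L) = 1/(3978 - 48952) = 1/(-44974) = -1/44974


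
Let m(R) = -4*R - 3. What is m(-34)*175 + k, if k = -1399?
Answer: 21876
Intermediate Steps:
m(R) = -3 - 4*R
m(-34)*175 + k = (-3 - 4*(-34))*175 - 1399 = (-3 + 136)*175 - 1399 = 133*175 - 1399 = 23275 - 1399 = 21876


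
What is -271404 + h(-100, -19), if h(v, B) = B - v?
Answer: -271323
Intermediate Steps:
-271404 + h(-100, -19) = -271404 + (-19 - 1*(-100)) = -271404 + (-19 + 100) = -271404 + 81 = -271323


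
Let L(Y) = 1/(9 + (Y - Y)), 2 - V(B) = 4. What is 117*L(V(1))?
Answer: 13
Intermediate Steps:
V(B) = -2 (V(B) = 2 - 1*4 = 2 - 4 = -2)
L(Y) = ⅑ (L(Y) = 1/(9 + 0) = 1/9 = ⅑)
117*L(V(1)) = 117*(⅑) = 13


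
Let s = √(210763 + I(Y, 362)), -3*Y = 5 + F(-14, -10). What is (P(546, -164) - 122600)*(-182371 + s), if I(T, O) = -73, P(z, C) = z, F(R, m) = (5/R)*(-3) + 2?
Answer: 22259110034 - 366162*√23410 ≈ 2.2203e+10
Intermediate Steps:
F(R, m) = 2 - 15/R (F(R, m) = -15/R + 2 = 2 - 15/R)
Y = -113/42 (Y = -(5 + (2 - 15/(-14)))/3 = -(5 + (2 - 15*(-1/14)))/3 = -(5 + (2 + 15/14))/3 = -(5 + 43/14)/3 = -⅓*113/14 = -113/42 ≈ -2.6905)
s = 3*√23410 (s = √(210763 - 73) = √210690 = 3*√23410 ≈ 459.01)
(P(546, -164) - 122600)*(-182371 + s) = (546 - 122600)*(-182371 + 3*√23410) = -122054*(-182371 + 3*√23410) = 22259110034 - 366162*√23410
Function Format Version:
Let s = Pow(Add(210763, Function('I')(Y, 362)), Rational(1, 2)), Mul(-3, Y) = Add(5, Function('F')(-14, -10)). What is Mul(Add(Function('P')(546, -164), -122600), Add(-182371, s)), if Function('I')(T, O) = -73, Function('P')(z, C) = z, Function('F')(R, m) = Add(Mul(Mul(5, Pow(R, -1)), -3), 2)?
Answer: Add(22259110034, Mul(-366162, Pow(23410, Rational(1, 2)))) ≈ 2.2203e+10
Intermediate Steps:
Function('F')(R, m) = Add(2, Mul(-15, Pow(R, -1))) (Function('F')(R, m) = Add(Mul(-15, Pow(R, -1)), 2) = Add(2, Mul(-15, Pow(R, -1))))
Y = Rational(-113, 42) (Y = Mul(Rational(-1, 3), Add(5, Add(2, Mul(-15, Pow(-14, -1))))) = Mul(Rational(-1, 3), Add(5, Add(2, Mul(-15, Rational(-1, 14))))) = Mul(Rational(-1, 3), Add(5, Add(2, Rational(15, 14)))) = Mul(Rational(-1, 3), Add(5, Rational(43, 14))) = Mul(Rational(-1, 3), Rational(113, 14)) = Rational(-113, 42) ≈ -2.6905)
s = Mul(3, Pow(23410, Rational(1, 2))) (s = Pow(Add(210763, -73), Rational(1, 2)) = Pow(210690, Rational(1, 2)) = Mul(3, Pow(23410, Rational(1, 2))) ≈ 459.01)
Mul(Add(Function('P')(546, -164), -122600), Add(-182371, s)) = Mul(Add(546, -122600), Add(-182371, Mul(3, Pow(23410, Rational(1, 2))))) = Mul(-122054, Add(-182371, Mul(3, Pow(23410, Rational(1, 2))))) = Add(22259110034, Mul(-366162, Pow(23410, Rational(1, 2))))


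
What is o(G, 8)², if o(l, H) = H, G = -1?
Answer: 64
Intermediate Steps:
o(G, 8)² = 8² = 64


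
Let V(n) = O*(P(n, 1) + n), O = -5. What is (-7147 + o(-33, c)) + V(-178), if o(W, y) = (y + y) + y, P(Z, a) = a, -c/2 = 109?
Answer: -6916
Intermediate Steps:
c = -218 (c = -2*109 = -218)
o(W, y) = 3*y (o(W, y) = 2*y + y = 3*y)
V(n) = -5 - 5*n (V(n) = -5*(1 + n) = -5 - 5*n)
(-7147 + o(-33, c)) + V(-178) = (-7147 + 3*(-218)) + (-5 - 5*(-178)) = (-7147 - 654) + (-5 + 890) = -7801 + 885 = -6916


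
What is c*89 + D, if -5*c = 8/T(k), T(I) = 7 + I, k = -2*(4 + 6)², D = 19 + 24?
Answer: 42207/965 ≈ 43.738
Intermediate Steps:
D = 43
k = -200 (k = -2*10² = -2*100 = -200)
c = 8/965 (c = -8/(5*(7 - 200)) = -8/(5*(-193)) = -8*(-1)/(5*193) = -⅕*(-8/193) = 8/965 ≈ 0.0082902)
c*89 + D = (8/965)*89 + 43 = 712/965 + 43 = 42207/965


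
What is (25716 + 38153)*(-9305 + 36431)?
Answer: 1732510494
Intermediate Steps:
(25716 + 38153)*(-9305 + 36431) = 63869*27126 = 1732510494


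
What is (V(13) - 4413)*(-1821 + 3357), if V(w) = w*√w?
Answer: -6778368 + 19968*√13 ≈ -6.7064e+6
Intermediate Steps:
V(w) = w^(3/2)
(V(13) - 4413)*(-1821 + 3357) = (13^(3/2) - 4413)*(-1821 + 3357) = (13*√13 - 4413)*1536 = (-4413 + 13*√13)*1536 = -6778368 + 19968*√13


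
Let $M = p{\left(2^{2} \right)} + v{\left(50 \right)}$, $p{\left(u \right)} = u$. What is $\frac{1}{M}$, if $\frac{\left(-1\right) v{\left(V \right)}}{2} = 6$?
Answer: $- \frac{1}{8} \approx -0.125$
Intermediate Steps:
$v{\left(V \right)} = -12$ ($v{\left(V \right)} = \left(-2\right) 6 = -12$)
$M = -8$ ($M = 2^{2} - 12 = 4 - 12 = -8$)
$\frac{1}{M} = \frac{1}{-8} = - \frac{1}{8}$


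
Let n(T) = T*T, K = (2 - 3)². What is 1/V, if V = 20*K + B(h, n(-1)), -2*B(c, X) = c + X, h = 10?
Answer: 2/29 ≈ 0.068966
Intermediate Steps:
K = 1 (K = (-1)² = 1)
n(T) = T²
B(c, X) = -X/2 - c/2 (B(c, X) = -(c + X)/2 = -(X + c)/2 = -X/2 - c/2)
V = 29/2 (V = 20*1 + (-½*(-1)² - ½*10) = 20 + (-½*1 - 5) = 20 + (-½ - 5) = 20 - 11/2 = 29/2 ≈ 14.500)
1/V = 1/(29/2) = 2/29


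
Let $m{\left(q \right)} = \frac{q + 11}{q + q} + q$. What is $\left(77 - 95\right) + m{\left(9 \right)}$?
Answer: $- \frac{71}{9} \approx -7.8889$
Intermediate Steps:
$m{\left(q \right)} = q + \frac{11 + q}{2 q}$ ($m{\left(q \right)} = \frac{11 + q}{2 q} + q = q + \frac{11 + q}{2 q}$)
$\left(77 - 95\right) + m{\left(9 \right)} = \left(77 - 95\right) + \left(\frac{1}{2} + 9 + \frac{11}{2 \cdot 9}\right) = -18 + \left(\frac{1}{2} + 9 + \frac{11}{2} \cdot \frac{1}{9}\right) = -18 + \left(\frac{1}{2} + 9 + \frac{11}{18}\right) = -18 + \frac{91}{9} = - \frac{71}{9}$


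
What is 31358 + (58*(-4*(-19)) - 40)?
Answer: 35726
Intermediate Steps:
31358 + (58*(-4*(-19)) - 40) = 31358 + (58*76 - 40) = 31358 + (4408 - 40) = 31358 + 4368 = 35726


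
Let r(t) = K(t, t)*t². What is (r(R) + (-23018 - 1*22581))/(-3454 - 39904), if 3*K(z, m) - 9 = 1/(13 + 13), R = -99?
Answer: 21991/59332 ≈ 0.37064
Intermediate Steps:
K(z, m) = 235/78 (K(z, m) = 3 + 1/(3*(13 + 13)) = 3 + (⅓)/26 = 3 + (⅓)*(1/26) = 3 + 1/78 = 235/78)
r(t) = 235*t²/78
(r(R) + (-23018 - 1*22581))/(-3454 - 39904) = ((235/78)*(-99)² + (-23018 - 1*22581))/(-3454 - 39904) = ((235/78)*9801 + (-23018 - 22581))/(-43358) = (767745/26 - 45599)*(-1/43358) = -417829/26*(-1/43358) = 21991/59332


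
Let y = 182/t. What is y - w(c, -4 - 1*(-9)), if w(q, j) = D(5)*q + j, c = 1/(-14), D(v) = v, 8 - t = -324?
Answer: -2379/581 ≈ -4.0947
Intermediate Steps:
t = 332 (t = 8 - 1*(-324) = 8 + 324 = 332)
c = -1/14 ≈ -0.071429
w(q, j) = j + 5*q (w(q, j) = 5*q + j = j + 5*q)
y = 91/166 (y = 182/332 = 182*(1/332) = 91/166 ≈ 0.54819)
y - w(c, -4 - 1*(-9)) = 91/166 - ((-4 - 1*(-9)) + 5*(-1/14)) = 91/166 - ((-4 + 9) - 5/14) = 91/166 - (5 - 5/14) = 91/166 - 1*65/14 = 91/166 - 65/14 = -2379/581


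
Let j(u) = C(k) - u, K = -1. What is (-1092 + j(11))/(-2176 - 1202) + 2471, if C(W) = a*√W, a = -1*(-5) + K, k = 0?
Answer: 8348141/3378 ≈ 2471.3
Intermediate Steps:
a = 4 (a = -1*(-5) - 1 = 5 - 1 = 4)
C(W) = 4*√W
j(u) = -u (j(u) = 4*√0 - u = 4*0 - u = 0 - u = -u)
(-1092 + j(11))/(-2176 - 1202) + 2471 = (-1092 - 1*11)/(-2176 - 1202) + 2471 = (-1092 - 11)/(-3378) + 2471 = -1103*(-1/3378) + 2471 = 1103/3378 + 2471 = 8348141/3378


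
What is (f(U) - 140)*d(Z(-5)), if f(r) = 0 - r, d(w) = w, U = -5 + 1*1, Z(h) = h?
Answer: 680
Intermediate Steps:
U = -4 (U = -5 + 1 = -4)
f(r) = -r
(f(U) - 140)*d(Z(-5)) = (-1*(-4) - 140)*(-5) = (4 - 140)*(-5) = -136*(-5) = 680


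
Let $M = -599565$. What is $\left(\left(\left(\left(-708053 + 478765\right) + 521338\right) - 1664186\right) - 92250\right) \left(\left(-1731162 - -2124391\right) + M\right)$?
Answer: $302155549696$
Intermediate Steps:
$\left(\left(\left(\left(-708053 + 478765\right) + 521338\right) - 1664186\right) - 92250\right) \left(\left(-1731162 - -2124391\right) + M\right) = \left(\left(\left(\left(-708053 + 478765\right) + 521338\right) - 1664186\right) - 92250\right) \left(\left(-1731162 - -2124391\right) - 599565\right) = \left(\left(\left(-229288 + 521338\right) - 1664186\right) - 92250\right) \left(\left(-1731162 + 2124391\right) - 599565\right) = \left(\left(292050 - 1664186\right) - 92250\right) \left(393229 - 599565\right) = \left(-1372136 - 92250\right) \left(-206336\right) = \left(-1464386\right) \left(-206336\right) = 302155549696$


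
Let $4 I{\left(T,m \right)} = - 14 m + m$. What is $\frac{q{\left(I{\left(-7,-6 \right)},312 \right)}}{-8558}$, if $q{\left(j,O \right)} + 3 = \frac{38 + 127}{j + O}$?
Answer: $\frac{553}{1891318} \approx 0.00029239$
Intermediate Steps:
$I{\left(T,m \right)} = - \frac{13 m}{4}$ ($I{\left(T,m \right)} = \frac{- 14 m + m}{4} = \frac{\left(-13\right) m}{4} = - \frac{13 m}{4}$)
$q{\left(j,O \right)} = -3 + \frac{165}{O + j}$ ($q{\left(j,O \right)} = -3 + \frac{38 + 127}{j + O} = -3 + \frac{165}{O + j}$)
$\frac{q{\left(I{\left(-7,-6 \right)},312 \right)}}{-8558} = \frac{3 \frac{1}{312 - - \frac{39}{2}} \left(55 - 312 - \left(- \frac{13}{4}\right) \left(-6\right)\right)}{-8558} = \frac{3 \left(55 - 312 - \frac{39}{2}\right)}{312 + \frac{39}{2}} \left(- \frac{1}{8558}\right) = \frac{3 \left(55 - 312 - \frac{39}{2}\right)}{\frac{663}{2}} \left(- \frac{1}{8558}\right) = 3 \cdot \frac{2}{663} \left(- \frac{553}{2}\right) \left(- \frac{1}{8558}\right) = \left(- \frac{553}{221}\right) \left(- \frac{1}{8558}\right) = \frac{553}{1891318}$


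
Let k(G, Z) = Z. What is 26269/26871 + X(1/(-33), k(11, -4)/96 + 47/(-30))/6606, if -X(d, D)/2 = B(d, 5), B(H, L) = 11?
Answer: 28823642/29584971 ≈ 0.97427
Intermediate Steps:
X(d, D) = -22 (X(d, D) = -2*11 = -22)
26269/26871 + X(1/(-33), k(11, -4)/96 + 47/(-30))/6606 = 26269/26871 - 22/6606 = 26269*(1/26871) - 22*1/6606 = 26269/26871 - 11/3303 = 28823642/29584971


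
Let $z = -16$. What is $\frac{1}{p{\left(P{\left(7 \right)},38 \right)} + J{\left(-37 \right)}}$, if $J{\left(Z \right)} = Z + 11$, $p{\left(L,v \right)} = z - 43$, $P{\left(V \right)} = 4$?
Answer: $- \frac{1}{85} \approx -0.011765$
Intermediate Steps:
$p{\left(L,v \right)} = -59$ ($p{\left(L,v \right)} = -16 - 43 = -59$)
$J{\left(Z \right)} = 11 + Z$
$\frac{1}{p{\left(P{\left(7 \right)},38 \right)} + J{\left(-37 \right)}} = \frac{1}{-59 + \left(11 - 37\right)} = \frac{1}{-59 - 26} = \frac{1}{-85} = - \frac{1}{85}$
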